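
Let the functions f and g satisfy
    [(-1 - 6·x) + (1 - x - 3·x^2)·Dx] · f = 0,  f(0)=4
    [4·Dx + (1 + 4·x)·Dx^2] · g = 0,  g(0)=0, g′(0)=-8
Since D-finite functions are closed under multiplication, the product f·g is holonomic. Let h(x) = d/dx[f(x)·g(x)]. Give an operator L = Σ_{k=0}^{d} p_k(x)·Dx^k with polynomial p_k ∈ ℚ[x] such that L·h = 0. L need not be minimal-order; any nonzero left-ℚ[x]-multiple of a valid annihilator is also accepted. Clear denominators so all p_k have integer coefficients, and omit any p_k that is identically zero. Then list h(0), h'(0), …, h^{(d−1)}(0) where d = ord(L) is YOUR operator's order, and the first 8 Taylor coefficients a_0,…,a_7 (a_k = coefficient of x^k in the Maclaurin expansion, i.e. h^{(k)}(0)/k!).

f: a_k = 4, 4, 16, 28, 76, 160, 388, 868, …
g: a_k = 0, -8, 16, -128/3, 128, -2048/5, 4096/3, -32768/7, …
L₀ := L_f ⊗_s L_g (sym. prod.), ord ≤ 2.
h=h₀': d/dx-closure on L₀ ⇒ L.
L = (218 + 1080·x + 2592·x^2) + (-1 + 142·x + 1224·x^2 + 2016·x^3)·Dx + (-5 - 39·x - 37·x^2 + 228·x^3 + 288·x^4)·Dx^2  (order 2).
h: a_k = -32, 64, -704, 4480/3, -29536/3, 138368/5, -2102048/15, 49856768/105, …
ICs: h(0) = -32, h′(0) = 64.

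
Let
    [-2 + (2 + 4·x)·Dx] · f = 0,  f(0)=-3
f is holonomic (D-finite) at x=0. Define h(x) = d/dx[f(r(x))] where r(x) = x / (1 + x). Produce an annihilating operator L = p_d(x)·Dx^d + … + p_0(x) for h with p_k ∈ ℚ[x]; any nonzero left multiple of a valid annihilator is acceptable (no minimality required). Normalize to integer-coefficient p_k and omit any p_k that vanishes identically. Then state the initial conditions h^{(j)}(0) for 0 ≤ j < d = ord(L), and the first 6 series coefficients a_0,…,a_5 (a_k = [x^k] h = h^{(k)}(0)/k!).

f: a_k = -3, -3, 3/2, -3/2, 15/8, -21/8, …
L₀ from L_f via x↦r, Dx↦r'^{-1}Dx.
h=h₀': d/dx-closure on L₀ ⇒ L.
L = (-3 - 6·x) + (-1 - 4·x - 3·x^2)·Dx  (order 1).
h: a_k = -3, 9, -45/2, 111/2, -1125/8, 2943/8, …
ICs: h(0) = -3.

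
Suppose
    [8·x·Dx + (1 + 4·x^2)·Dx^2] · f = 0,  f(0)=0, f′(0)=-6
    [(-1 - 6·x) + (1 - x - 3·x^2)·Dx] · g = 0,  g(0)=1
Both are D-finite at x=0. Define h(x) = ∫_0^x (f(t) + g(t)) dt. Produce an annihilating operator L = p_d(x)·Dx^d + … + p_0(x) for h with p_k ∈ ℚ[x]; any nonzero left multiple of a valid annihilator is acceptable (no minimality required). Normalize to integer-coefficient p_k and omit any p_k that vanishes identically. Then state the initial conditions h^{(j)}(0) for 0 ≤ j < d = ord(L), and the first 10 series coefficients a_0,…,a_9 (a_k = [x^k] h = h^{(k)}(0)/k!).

L = (32 - 128·x - 1488·x^2 - 2880·x^3 - 8424·x^4 - 2592·x^6)·Dx^2 + (-25 - 160·x - 214·x^2 - 1188·x^3 - 2628·x^4 - 6264·x^5 - 432·x^6 - 2592·x^7)·Dx^3 + (4 + 9·x + 54·x^2 - 66·x^3 - x^4 - 444·x^5 - 720·x^6 - 144·x^7 - 432·x^8)·Dx^4  (order 4).
h: a_k = 0, 1, -5/2, 4/3, 15/4, 19/5, 52/15, 97/7, 1903/56, 508/9, …
ICs: h(0) = 0, h′(0) = 1, h′′(0) = -5, h′′′(0) = 8.

f: a_k = 0, -6, 0, 8, 0, -96/5, 0, 384/7, 0, -512/3, …
g: a_k = 1, 1, 4, 7, 19, 40, 97, 217, 508, 1159, …
h₀=f+g: left-lcm gives L₀, ord ≤ 3.
h=∫₀ˣh₀: take L = L₀·Dx.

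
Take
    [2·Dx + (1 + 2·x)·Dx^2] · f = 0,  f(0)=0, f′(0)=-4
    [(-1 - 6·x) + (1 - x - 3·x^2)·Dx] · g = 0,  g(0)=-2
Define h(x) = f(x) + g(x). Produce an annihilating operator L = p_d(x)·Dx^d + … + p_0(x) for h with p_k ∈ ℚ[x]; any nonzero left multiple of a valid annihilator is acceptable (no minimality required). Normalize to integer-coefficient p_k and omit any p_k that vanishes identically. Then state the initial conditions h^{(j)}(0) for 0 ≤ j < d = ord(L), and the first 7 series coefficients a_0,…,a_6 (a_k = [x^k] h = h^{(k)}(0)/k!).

f: a_k = 0, -4, 4, -16/3, 8, -64/5, 64/3, …
g: a_k = -2, -2, -8, -14, -38, -80, -194, …
Sum ⇒ L₀ = lclm(L_f,L_g) in ℚ(x)⟨Dx⟩.
L = (-74 - 412·x - 948·x^2 - 864·x^3 - 648·x^4)·Dx + (-17 - 212·x - 890·x^2 - 1644·x^3 - 1764·x^4 - 1080·x^5)·Dx^2 + (5 + 27·x + 33·x^2 - 68·x^3 - 276·x^4 - 396·x^5 - 216·x^6)·Dx^3  (order 3).
h: a_k = -2, -6, -4, -58/3, -30, -464/5, -518/3, …
ICs: h(0) = -2, h′(0) = -6, h′′(0) = -8.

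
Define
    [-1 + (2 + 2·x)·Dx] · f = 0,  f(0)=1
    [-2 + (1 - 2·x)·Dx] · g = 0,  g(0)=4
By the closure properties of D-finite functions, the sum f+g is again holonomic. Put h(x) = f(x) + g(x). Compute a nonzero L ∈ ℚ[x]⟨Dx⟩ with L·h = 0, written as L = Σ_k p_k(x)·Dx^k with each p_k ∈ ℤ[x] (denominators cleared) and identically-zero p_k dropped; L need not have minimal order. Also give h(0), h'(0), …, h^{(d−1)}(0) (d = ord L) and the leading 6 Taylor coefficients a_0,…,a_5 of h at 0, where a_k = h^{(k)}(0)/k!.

L = (6 + 4·x) + (-11 - 20·x - 12·x^2)·Dx + (2 + 2·x - 8·x^2 - 8·x^3)·Dx^2  (order 2).
h: a_k = 5, 17/2, 127/8, 513/16, 8187/128, 32775/256, …
ICs: h(0) = 5, h′(0) = 17/2.

f: a_k = 1, 1/2, -1/8, 1/16, -5/128, 7/256, …
g: a_k = 4, 8, 16, 32, 64, 128, …
h₀=f+g: left-lcm gives L₀, ord ≤ 2.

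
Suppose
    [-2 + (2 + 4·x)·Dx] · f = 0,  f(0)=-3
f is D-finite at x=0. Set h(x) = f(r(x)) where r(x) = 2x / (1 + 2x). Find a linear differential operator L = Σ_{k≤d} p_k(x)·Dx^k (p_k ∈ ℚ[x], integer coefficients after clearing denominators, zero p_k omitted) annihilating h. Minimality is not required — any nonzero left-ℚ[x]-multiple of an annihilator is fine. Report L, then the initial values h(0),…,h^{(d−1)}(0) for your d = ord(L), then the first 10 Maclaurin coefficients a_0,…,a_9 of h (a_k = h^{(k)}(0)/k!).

L = -2 + (1 + 8·x + 12·x^2)·Dx  (order 1).
h: a_k = -3, -6, 18, -60, 222, -900, 3924, -18072, 86670, -428388, …
ICs: h(0) = -3.

f: a_k = -3, -3, 3/2, -3/2, 15/8, -21/8, 63/16, -99/16, 1287/128, -2145/128, …
h₀=f(r): pull back L_f along r ⇒ L₀.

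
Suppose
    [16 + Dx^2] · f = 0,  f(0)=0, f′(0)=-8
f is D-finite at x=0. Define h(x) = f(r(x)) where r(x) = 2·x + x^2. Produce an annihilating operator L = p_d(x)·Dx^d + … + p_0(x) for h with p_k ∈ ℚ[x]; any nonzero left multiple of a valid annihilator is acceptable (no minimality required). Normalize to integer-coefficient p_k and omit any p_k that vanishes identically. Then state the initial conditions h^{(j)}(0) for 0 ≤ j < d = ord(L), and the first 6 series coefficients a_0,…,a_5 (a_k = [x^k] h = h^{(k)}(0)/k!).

f: a_k = 0, -8, 0, 64/3, 0, -256/15, …
f∘r: x↦r, Dx↦Dx/r' in L_f ⇒ L₀.
L = (64 + 192·x + 192·x^2 + 64·x^3) - Dx + (1 + x)·Dx^2  (order 2).
h: a_k = 0, -16, -8, 512/3, 256, -6272/15, …
ICs: h(0) = 0, h′(0) = -16.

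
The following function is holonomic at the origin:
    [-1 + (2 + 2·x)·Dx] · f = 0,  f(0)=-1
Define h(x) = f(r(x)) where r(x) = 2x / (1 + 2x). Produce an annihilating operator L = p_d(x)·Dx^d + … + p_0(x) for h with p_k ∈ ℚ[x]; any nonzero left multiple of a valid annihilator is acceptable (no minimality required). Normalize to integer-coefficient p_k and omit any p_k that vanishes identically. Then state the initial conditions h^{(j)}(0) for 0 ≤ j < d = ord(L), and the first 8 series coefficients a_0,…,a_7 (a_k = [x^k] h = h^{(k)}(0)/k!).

f: a_k = -1, -1/2, 1/8, -1/16, 5/128, -7/256, 21/1024, -33/2048, …
Change of var in L_f (x↦r) gives L₀.
L = -1 + (1 + 6·x + 8·x^2)·Dx  (order 1).
h: a_k = -1, -1, 5/2, -13/2, 141/8, -399/8, 2353/16, -7205/16, …
ICs: h(0) = -1.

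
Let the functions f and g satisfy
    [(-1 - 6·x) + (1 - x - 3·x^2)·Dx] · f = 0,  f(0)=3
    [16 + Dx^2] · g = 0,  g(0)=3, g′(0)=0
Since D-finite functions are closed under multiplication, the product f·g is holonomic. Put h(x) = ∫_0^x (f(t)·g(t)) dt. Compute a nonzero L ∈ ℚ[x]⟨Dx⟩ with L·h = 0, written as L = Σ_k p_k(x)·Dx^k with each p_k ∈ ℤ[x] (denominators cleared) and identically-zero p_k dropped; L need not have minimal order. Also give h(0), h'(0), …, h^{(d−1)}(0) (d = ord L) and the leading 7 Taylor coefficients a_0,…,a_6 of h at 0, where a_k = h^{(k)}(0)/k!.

f: a_k = 3, 3, 12, 21, 57, 120, 291, …
g: a_k = 3, 0, -24, 0, 32, 0, -256/15, …
Sym-product of L_f,L_g gives L₀ (≤ ord 2).
Integrate: L := L₀·Dx.
L = (-10 + 16·x + 48·x^2)·Dx + (2 + 12·x)·Dx^2 + (-1 + x + 3·x^2)·Dx^3  (order 3).
h: a_k = 0, 9, 9/2, -12, -9/4, -21/5, -8, …
ICs: h(0) = 0, h′(0) = 9, h′′(0) = 9.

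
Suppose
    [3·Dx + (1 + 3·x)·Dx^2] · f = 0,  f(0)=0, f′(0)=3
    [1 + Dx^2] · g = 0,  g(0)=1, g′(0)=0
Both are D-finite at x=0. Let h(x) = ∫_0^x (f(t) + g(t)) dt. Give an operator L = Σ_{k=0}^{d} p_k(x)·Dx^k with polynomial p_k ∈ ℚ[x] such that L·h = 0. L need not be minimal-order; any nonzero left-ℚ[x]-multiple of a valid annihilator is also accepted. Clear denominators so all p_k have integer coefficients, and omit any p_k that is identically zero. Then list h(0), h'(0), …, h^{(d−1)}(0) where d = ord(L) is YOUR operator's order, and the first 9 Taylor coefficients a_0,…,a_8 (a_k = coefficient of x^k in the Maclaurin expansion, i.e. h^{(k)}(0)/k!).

f: a_k = 0, 3, -9/2, 9, -81/4, 243/5, -243/2, 2187/7, -6561/8, …
g: a_k = 1, 0, -1/2, 0, 1/24, 0, -1/720, 0, 1/40320, …
h₀=f+g: left-lcm gives L₀, ord ≤ 4.
h=∫h₀ ⇒ L = L₀·Dx.
L = (165 + 18·x + 27·x^2)·Dx^2 + (19 + 63·x + 27·x^2 + 27·x^3)·Dx^3 + (165 + 18·x + 27·x^2)·Dx^4 + (19 + 63·x + 27·x^2 + 27·x^3)·Dx^5  (order 5).
h: a_k = 0, 1, 3/2, -5/3, 9/4, -97/24, 81/10, -87481/5040, 2187/56, …
ICs: h(0) = 0, h′(0) = 1, h′′(0) = 3, h′′′(0) = -10, h′′′′(0) = 54.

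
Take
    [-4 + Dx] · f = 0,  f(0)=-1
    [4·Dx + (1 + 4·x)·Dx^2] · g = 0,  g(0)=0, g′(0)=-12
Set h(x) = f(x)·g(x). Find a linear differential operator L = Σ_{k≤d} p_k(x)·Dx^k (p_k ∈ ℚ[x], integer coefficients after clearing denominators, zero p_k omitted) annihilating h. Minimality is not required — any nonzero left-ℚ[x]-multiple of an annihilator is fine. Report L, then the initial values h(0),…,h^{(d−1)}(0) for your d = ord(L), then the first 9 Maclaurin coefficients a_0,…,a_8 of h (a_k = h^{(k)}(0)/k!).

f: a_k = -1, -4, -8, -32/3, -32/3, -128/15, -256/45, -1024/315, -512/315, …
g: a_k = 0, -12, 24, -64, 192, -3072/5, 2048, -49152/7, 24576, …
L₀ := L_f ⊗_s L_g (sym. prod.), ord ≤ 2.
L = 64·x + (-4 - 32·x)·Dx + (1 + 4·x)·Dx^2  (order 2).
h: a_k = 0, 12, 24, 64, 0, 1152/5, -1792/3, 47104/21, -118784/15, …
ICs: h(0) = 0, h′(0) = 12.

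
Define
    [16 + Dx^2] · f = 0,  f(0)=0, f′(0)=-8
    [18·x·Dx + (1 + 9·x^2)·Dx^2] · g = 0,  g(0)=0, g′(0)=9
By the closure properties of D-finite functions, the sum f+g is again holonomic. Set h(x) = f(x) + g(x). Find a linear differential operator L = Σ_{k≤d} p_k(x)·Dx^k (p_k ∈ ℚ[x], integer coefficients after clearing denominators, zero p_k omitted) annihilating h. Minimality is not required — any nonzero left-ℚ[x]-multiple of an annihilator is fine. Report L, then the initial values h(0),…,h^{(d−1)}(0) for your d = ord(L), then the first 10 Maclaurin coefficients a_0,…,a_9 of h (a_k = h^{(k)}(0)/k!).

f: a_k = 0, -8, 0, 64/3, 0, -256/15, 0, 2048/315, 0, -4096/2835, …
g: a_k = 0, 9, 0, -27, 0, 729/5, 0, -6561/7, 0, 6561, …
Sum ⇒ L₀ = lclm(L_f,L_g) in ℚ(x)⟨Dx⟩.
L = (-13248·x + 181440·x^3 + 186624·x^5)·Dx + (-16 + 6048·x^2 + 66096·x^4 + 93312·x^6)·Dx^2 + (-828·x + 11340·x^3 + 11664·x^5)·Dx^3 + (-1 + 378·x^2 + 4131·x^4 + 5832·x^6)·Dx^4  (order 4).
h: a_k = 0, 1, 0, -17/3, 0, 1931/15, 0, -293197/315, 0, 18596339/2835, …
ICs: h(0) = 0, h′(0) = 1, h′′(0) = 0, h′′′(0) = -34.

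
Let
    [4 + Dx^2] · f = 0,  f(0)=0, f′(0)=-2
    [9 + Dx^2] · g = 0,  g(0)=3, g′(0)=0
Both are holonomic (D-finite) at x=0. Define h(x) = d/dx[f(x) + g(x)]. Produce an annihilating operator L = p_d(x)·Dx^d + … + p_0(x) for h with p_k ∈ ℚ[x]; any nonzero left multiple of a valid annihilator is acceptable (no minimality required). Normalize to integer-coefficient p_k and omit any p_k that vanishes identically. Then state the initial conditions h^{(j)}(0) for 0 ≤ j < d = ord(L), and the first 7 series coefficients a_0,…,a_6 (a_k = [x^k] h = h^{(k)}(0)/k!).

f: a_k = 0, -2, 0, 4/3, 0, -4/15, 0, …
g: a_k = 3, 0, -27/2, 0, 81/8, 0, -243/80, …
h₀=f+g: left-lcm gives L₀, ord ≤ 4.
Derive L from L₀ (diff closure).
L = 36 + 13·Dx^2 + Dx^4  (order 4).
h: a_k = -2, -27, 4, 81/2, -4/3, -729/40, 8/45, …
ICs: h(0) = -2, h′(0) = -27, h′′(0) = 8, h′′′(0) = 243.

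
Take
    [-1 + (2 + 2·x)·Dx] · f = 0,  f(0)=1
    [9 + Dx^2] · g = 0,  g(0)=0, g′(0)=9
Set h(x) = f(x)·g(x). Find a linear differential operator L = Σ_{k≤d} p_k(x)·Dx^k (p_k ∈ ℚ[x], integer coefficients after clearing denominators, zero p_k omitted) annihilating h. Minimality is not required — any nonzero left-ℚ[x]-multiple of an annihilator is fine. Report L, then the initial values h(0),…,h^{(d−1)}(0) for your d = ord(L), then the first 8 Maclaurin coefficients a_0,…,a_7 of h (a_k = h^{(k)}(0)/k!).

L = (39 + 72·x + 36·x^2) + (-4 - 4·x)·Dx + (4 + 8·x + 4·x^2)·Dx^2  (order 2).
h: a_k = 0, 9, 9/2, -117/8, -99/16, 4743/640, 3123/1280, -61587/35840, …
ICs: h(0) = 0, h′(0) = 9.

f: a_k = 1, 1/2, -1/8, 1/16, -5/128, 7/256, -21/1024, 33/2048, …
g: a_k = 0, 9, 0, -27/2, 0, 243/40, 0, -729/560, …
f·g: L₀ = L_f ⊗_s L_g, ord ≤ 1·2.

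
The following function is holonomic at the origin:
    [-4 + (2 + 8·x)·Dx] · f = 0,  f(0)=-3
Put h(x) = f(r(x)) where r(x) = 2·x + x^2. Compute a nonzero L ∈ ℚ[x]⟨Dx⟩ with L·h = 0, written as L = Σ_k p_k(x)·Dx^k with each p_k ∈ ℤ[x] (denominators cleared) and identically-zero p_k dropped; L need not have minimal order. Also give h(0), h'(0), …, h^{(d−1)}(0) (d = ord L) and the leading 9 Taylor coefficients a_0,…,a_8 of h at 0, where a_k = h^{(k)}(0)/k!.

L = (-4 - 4·x) + (1 + 8·x + 4·x^2)·Dx  (order 1).
h: a_k = -3, -12, 18, -72, 342, -1800, 10116, -59472, 361278, …
ICs: h(0) = -3.

f: a_k = -3, -6, 6, -12, 30, -84, 252, -792, 2574, …
h₀=f(r): pull back L_f along r ⇒ L₀.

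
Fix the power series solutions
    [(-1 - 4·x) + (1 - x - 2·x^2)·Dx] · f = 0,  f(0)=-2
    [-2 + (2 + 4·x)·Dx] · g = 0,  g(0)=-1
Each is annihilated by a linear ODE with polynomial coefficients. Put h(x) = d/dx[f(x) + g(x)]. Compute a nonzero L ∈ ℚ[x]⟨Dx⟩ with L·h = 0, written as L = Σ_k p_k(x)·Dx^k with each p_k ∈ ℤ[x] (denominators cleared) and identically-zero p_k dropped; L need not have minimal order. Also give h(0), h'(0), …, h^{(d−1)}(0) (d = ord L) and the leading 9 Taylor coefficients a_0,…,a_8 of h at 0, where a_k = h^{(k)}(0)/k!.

f: a_k = -2, -2, -6, -10, -22, -42, -86, -170, -342, …
g: a_k = -1, -1, 1/2, -1/2, 5/8, -7/8, 21/16, -33/16, 429/128, …
L₀ := lclm(L_f,L_g); ord L₀ ≤ 1+1.
Differentiate: ansatz ord ≤ ord L₀ ⇒ L.
L = (-48 - 222·x - 432·x^2 - 336·x^3 - 240·x^4) + (-27 - 258·x - 873·x^2 - 1368·x^3 - 1284·x^4 - 720·x^5)·Dx + (7 + 34·x + 41·x^2 - 54·x^3 - 236·x^4 - 328·x^5 - 160·x^6)·Dx^2  (order 2).
h: a_k = -3, -11, -63/2, -171/2, -1715/8, -4065/8, -19271/16, -43347/16, -792099/128, …
ICs: h(0) = -3, h′(0) = -11.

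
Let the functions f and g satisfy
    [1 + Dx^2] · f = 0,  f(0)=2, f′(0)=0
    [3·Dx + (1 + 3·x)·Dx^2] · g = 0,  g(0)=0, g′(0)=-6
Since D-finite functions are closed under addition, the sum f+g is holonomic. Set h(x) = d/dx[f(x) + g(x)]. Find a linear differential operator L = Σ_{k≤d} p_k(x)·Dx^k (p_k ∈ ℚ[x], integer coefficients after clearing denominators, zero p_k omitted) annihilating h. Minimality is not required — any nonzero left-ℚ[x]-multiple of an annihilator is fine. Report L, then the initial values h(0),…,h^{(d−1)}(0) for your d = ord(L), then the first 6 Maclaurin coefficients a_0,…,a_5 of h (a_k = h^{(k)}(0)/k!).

L = (165 + 18·x + 27·x^2) + (19 + 63·x + 27·x^2 + 27·x^3)·Dx + (165 + 18·x + 27·x^2)·Dx^2 + (19 + 63·x + 27·x^2 + 27·x^3)·Dx^3  (order 3).
h: a_k = -6, 16, -54, 487/3, -486, 87479/60, …
ICs: h(0) = -6, h′(0) = 16, h′′(0) = -108.

f: a_k = 2, 0, -1, 0, 1/12, 0, …
g: a_k = 0, -6, 9, -18, 81/2, -486/5, …
Weyl lclm of L_f,L_g ⇒ L₀ (ord ≤ 4).
Derive L from L₀ (diff closure).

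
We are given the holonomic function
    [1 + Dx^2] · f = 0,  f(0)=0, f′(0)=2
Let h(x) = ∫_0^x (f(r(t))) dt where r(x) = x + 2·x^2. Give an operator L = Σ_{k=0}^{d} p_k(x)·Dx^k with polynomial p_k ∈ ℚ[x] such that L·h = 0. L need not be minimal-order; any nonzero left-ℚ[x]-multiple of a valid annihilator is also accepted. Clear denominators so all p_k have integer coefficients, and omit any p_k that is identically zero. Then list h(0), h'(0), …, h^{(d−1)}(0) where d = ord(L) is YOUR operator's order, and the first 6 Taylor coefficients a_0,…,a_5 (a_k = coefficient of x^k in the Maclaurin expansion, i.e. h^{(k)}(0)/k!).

L = (1 + 12·x + 48·x^2 + 64·x^3)·Dx - 4·Dx^2 + (1 + 4·x)·Dx^3  (order 3).
h: a_k = 0, 0, 1, 4/3, -1/12, -2/5, …
ICs: h(0) = 0, h′(0) = 0, h′′(0) = 2.

f: a_k = 0, 2, 0, -1/3, 0, 1/60, …
h₀=f(r): pull back L_f along r ⇒ L₀.
h=∫h₀ ⇒ L = L₀·Dx.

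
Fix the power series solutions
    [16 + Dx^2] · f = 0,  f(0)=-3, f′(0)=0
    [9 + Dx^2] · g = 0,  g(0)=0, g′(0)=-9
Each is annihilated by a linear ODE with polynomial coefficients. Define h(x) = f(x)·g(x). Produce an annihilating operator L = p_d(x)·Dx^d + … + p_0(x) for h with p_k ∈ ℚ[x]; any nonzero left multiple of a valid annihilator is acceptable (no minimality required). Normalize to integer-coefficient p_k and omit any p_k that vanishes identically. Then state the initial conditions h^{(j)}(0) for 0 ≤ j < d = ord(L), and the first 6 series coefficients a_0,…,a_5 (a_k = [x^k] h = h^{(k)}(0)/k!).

f: a_k = -3, 0, 24, 0, -32, 0, …
g: a_k = 0, -9, 0, 27/2, 0, -243/40, …
L₀ := L_f ⊗_s L_g (sym. prod.), ord ≤ 4.
L = 49 + 50·Dx^2 + Dx^4  (order 4).
h: a_k = 0, 27, 0, -513/2, 0, 25209/40, …
ICs: h(0) = 0, h′(0) = 27, h′′(0) = 0, h′′′(0) = -1539.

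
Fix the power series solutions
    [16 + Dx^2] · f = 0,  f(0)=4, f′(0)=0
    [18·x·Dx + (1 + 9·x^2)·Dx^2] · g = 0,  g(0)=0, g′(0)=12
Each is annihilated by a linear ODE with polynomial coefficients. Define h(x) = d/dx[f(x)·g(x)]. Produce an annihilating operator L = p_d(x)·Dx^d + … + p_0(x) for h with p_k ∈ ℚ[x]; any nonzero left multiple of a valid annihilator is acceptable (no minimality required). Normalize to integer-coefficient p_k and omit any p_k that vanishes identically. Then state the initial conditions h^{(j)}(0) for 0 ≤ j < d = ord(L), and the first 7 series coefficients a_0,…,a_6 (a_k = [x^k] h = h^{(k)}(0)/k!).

f: a_k = 4, 0, -32, 0, 128/3, 0, -1024/45, …
g: a_k = 0, 12, 0, -36, 0, 972/5, 0, …
h₀=f·g: eliminate ⇒ L₀, order ≤ 2·2.
Derive L from L₀ (diff closure).
L = (524992 + 14103936·x^2 + 183342528·x^4 + 608394240·x^6 + 1431032832·x^8 + 3627970560·x^10 + 8707129344·x^12) + (314208·x + 11036736·x^3 + 108591840·x^5 + 419904000·x^7 + 1209323520·x^9 + 2176782336·x^11)·Dx + (38012 + 1098792·x^2 + 14837580·x^4 + 64186992·x^6 + 209112192·x^8 + 589545216·x^10 + 1088391168·x^12)·Dx^2 + (19638·x + 689796·x^3 + 6786990·x^5 + 26244000·x^7 + 75582720·x^9 + 136048896·x^11)·Dx^3 + (325 + 13581·x^2 + 211167·x^4 + 1635147·x^6 + 7479540·x^8 + 22674816·x^10 + 34012224·x^12)·Dx^4  (order 4).
h: a_k = 48, 0, -1584, 0, 12208, 0, -1368016/15, …
ICs: h(0) = 48, h′(0) = 0, h′′(0) = -3168, h′′′(0) = 0.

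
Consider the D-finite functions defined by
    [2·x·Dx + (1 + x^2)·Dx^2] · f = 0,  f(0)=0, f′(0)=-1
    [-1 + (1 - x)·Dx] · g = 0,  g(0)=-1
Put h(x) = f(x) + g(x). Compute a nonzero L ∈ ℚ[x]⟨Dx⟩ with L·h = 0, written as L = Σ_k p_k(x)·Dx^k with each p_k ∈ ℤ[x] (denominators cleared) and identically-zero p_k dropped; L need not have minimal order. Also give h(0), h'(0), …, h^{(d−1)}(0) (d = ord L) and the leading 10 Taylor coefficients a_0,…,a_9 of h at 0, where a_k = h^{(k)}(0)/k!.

f: a_k = 0, -1, 0, 1/3, 0, -1/5, 0, 1/7, 0, -1/9, …
g: a_k = -1, -1, -1, -1, -1, -1, -1, -1, -1, -1, …
f+g: L₀ = lclm(L_f,L_g), ord ≤ 2+1.
L = (2 - 8·x - 6·x^2)·Dx + (-4 + 2·x - 4·x^2 - 6·x^3)·Dx^2 + (1 - x^4)·Dx^3  (order 3).
h: a_k = -1, -2, -1, -2/3, -1, -6/5, -1, -6/7, -1, -10/9, …
ICs: h(0) = -1, h′(0) = -2, h′′(0) = -2.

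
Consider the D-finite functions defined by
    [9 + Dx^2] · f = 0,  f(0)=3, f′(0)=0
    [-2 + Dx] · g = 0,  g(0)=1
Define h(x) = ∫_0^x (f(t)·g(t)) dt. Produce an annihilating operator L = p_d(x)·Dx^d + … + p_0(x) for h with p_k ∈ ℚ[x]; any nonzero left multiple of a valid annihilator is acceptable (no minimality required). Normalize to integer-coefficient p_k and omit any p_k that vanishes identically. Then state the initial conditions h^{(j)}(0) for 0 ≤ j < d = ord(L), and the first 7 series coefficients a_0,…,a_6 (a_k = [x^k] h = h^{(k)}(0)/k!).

f: a_k = 3, 0, -27/2, 0, 81/8, 0, -243/80, …
g: a_k = 1, 2, 2, 4/3, 2/3, 4/15, 4/45, …
Product ⇒ symmetric product L₀, ord ≤ 2.
∫: right-multiply L₀ by Dx.
L = 13·Dx - 4·Dx^2 + Dx^3  (order 3).
h: a_k = 0, 3, 3, -5/2, -23/4, -119/40, 61/120, …
ICs: h(0) = 0, h′(0) = 3, h′′(0) = 6.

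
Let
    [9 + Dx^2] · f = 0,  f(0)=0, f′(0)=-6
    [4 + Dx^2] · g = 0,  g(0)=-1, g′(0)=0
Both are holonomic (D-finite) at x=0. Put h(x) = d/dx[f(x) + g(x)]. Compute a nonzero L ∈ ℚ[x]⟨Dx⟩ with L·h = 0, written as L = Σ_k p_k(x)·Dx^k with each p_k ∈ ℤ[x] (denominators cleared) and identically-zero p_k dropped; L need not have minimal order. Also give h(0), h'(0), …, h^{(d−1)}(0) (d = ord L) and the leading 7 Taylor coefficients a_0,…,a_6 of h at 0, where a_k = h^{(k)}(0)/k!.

f: a_k = 0, -6, 0, 9, 0, -81/20, 0, …
g: a_k = -1, 0, 2, 0, -2/3, 0, 4/45, …
f+g: L₀ = lclm(L_f,L_g), ord ≤ 2+2.
Derive L from L₀ (diff closure).
L = 36 + 13·Dx^2 + Dx^4  (order 4).
h: a_k = -6, 4, 27, -8/3, -81/4, 8/15, 243/40, …
ICs: h(0) = -6, h′(0) = 4, h′′(0) = 54, h′′′(0) = -16.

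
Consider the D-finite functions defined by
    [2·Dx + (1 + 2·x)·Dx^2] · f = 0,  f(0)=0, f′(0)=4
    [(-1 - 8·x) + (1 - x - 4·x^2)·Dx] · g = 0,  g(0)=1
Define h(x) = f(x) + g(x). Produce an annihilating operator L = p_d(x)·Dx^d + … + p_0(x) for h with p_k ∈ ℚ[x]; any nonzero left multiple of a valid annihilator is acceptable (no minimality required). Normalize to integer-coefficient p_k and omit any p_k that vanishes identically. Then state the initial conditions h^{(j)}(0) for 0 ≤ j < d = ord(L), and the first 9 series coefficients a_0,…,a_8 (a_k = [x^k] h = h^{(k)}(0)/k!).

f: a_k = 0, 4, -4, 16/3, -8, 64/5, -64/3, 256/7, -64, …
g: a_k = 1, 1, 5, 9, 29, 65, 181, 441, 1165, …
Weyl lclm of L_f,L_g ⇒ L₀ (ord ≤ 3).
L = (-94 - 644·x - 1664·x^2 - 1920·x^3 - 1536·x^4)·Dx + (-23 - 324·x - 1448·x^2 - 3072·x^3 - 3904·x^4 - 2560·x^5)·Dx^2 + (6 + 35·x + 53·x^2 - 98·x^3 - 528·x^4 - 864·x^5 - 512·x^6)·Dx^3  (order 3).
h: a_k = 1, 5, 1, 43/3, 21, 389/5, 479/3, 3343/7, 1101, …
ICs: h(0) = 1, h′(0) = 5, h′′(0) = 2.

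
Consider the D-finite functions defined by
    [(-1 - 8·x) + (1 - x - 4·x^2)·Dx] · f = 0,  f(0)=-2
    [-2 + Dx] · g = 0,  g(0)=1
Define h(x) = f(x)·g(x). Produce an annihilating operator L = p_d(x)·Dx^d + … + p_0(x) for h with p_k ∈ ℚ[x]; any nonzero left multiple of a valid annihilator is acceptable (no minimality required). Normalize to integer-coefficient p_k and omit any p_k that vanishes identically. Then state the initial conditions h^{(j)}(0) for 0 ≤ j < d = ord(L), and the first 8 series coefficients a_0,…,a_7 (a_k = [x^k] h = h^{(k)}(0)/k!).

L = (3 + 6·x - 8·x^2) + (-1 + x + 4·x^2)·Dx  (order 1).
h: a_k = -2, -6, -18, -134/3, -118, -1486/5, -34622/45, -68538/35, …
ICs: h(0) = -2.

f: a_k = -2, -2, -10, -18, -58, -130, -362, -882, …
g: a_k = 1, 2, 2, 4/3, 2/3, 4/15, 4/45, 8/315, …
h₀=f·g: eliminate ⇒ L₀, order ≤ 1·1.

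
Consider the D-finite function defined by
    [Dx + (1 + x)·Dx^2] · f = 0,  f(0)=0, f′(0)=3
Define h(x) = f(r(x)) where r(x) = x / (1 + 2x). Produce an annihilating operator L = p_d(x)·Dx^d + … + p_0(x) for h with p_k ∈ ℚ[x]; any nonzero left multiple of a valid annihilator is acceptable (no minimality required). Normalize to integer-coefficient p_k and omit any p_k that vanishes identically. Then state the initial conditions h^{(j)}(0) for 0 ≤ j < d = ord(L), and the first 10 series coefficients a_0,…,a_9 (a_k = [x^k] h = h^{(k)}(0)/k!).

L = (5 + 12·x)·Dx + (1 + 5·x + 6·x^2)·Dx^2  (order 2).
h: a_k = 0, 3, -15/2, 19, -195/4, 633/5, -665/2, 6177/7, -18915/8, 19171/3, …
ICs: h(0) = 0, h′(0) = 3.

f: a_k = 0, 3, -3/2, 1, -3/4, 3/5, -1/2, 3/7, -3/8, 1/3, …
Change of var in L_f (x↦r) gives L₀.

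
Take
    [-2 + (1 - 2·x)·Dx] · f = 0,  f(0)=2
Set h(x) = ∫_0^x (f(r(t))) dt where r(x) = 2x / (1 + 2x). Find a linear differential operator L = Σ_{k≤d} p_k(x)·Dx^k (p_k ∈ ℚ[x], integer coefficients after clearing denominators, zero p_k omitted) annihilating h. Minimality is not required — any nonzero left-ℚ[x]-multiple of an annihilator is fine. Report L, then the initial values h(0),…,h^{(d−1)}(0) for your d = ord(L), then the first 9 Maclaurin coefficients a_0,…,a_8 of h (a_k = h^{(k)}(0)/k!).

f: a_k = 2, 4, 8, 16, 32, 64, 128, 256, 512, …
Change of var in L_f (x↦r) gives L₀.
Integrate: L := L₀·Dx.
L = 4·Dx + (-1 + 4·x^2)·Dx^2  (order 2).
h: a_k = 0, 2, 4, 16/3, 8, 64/5, 64/3, 256/7, 64, …
ICs: h(0) = 0, h′(0) = 2.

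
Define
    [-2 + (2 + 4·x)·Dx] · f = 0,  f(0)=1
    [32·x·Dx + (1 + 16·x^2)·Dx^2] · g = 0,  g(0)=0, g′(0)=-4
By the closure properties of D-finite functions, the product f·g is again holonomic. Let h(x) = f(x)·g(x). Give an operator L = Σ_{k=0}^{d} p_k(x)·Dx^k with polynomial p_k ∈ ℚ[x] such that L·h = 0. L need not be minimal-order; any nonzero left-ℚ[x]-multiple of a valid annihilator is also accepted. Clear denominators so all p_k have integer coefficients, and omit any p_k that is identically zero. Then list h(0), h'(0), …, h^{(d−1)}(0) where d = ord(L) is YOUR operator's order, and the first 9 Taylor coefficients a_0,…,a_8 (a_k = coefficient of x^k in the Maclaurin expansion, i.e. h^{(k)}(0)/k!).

f: a_k = 1, 1, -1/2, 1/2, -5/8, 7/8, -21/16, 33/16, -429/128, …
g: a_k = 0, -4, 0, 64/3, 0, -1024/5, 0, 16384/7, 0, …
L₀ := L_f ⊗_s L_g (sym. prod.), ord ≤ 2.
L = (3 - 32·x - 16·x^2) + (-2 + 28·x + 96·x^2 + 64·x^3)·Dx + (1 + 4·x + 20·x^2 + 64·x^3 + 64·x^4)·Dx^2  (order 2).
h: a_k = 0, -4, -4, 70/3, 58/3, -6389/30, -5929/30, 1022653/420, 944407/420, …
ICs: h(0) = 0, h′(0) = -4.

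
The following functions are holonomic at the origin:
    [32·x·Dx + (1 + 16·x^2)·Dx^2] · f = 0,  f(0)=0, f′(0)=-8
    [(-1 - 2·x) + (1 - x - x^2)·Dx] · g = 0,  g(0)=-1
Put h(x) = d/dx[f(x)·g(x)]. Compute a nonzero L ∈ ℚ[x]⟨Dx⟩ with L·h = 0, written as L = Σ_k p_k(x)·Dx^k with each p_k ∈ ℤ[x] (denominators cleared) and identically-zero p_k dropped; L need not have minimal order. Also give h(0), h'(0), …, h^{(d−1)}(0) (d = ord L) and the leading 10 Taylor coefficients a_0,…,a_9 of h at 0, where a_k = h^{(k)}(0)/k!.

f: a_k = 0, -8, 0, 128/3, 0, -2048/5, 0, 32768/7, 0, -524288/9, …
g: a_k = -1, -1, -2, -3, -5, -8, -13, -21, -34, -55, …
L₀ := L_f ⊗_s L_g (sym. prod.), ord ≤ 2.
h₀' ⇒ L via d/dx closure of L₀.
L = (-58 + 3360·x^2 + 6144·x^3 + 9216·x^4) + (19 + 70·x - 528·x^2 + 352·x^3 + 6144·x^4 + 6144·x^5)·Dx + (-1 - 15·x - 47·x^2 - 176·x^3 - 448·x^4 + 1024·x^5 + 768·x^6)·Dx^2  (order 2).
h: a_k = 8, 16, -80, -224/3, 5464/3, 10368/5, -416984/15, -3045568/105, 3191408/7, 29629904/63, …
ICs: h(0) = 8, h′(0) = 16.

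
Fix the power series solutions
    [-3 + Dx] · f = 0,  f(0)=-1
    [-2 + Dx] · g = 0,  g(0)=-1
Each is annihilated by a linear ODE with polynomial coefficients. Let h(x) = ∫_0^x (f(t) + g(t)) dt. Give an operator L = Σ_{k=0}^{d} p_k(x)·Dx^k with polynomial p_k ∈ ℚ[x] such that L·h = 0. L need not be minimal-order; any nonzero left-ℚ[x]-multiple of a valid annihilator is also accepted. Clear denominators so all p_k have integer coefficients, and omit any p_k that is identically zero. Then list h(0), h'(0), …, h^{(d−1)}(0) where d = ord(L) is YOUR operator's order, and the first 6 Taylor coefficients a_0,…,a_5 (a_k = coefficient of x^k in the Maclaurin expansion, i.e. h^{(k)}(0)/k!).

f: a_k = -1, -3, -9/2, -9/2, -27/8, -81/40, …
g: a_k = -1, -2, -2, -4/3, -2/3, -4/15, …
h₀=f+g: left-lcm gives L₀, ord ≤ 2.
h=∫h₀ ⇒ L = L₀·Dx.
L = 6·Dx - 5·Dx^2 + Dx^3  (order 3).
h: a_k = 0, -2, -5/2, -13/6, -35/24, -97/120, …
ICs: h(0) = 0, h′(0) = -2, h′′(0) = -5.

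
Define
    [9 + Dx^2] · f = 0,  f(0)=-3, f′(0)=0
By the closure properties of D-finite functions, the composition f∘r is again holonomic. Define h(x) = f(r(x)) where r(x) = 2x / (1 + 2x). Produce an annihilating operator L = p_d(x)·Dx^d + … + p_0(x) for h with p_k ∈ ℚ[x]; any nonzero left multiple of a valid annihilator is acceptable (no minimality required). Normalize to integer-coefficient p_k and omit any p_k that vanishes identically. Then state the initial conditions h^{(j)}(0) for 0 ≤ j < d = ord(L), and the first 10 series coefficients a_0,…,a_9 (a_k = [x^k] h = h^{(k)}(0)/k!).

L = 36 + (4 + 24·x + 48·x^2 + 32·x^3)·Dx + (1 + 8·x + 24·x^2 + 32·x^3 + 16·x^4)·Dx^2  (order 2).
h: a_k = -3, 0, 54, -216, 486, -432, -9828/5, 66096/5, -1761318/35, 5247072/35, …
ICs: h(0) = -3, h′(0) = 0.

f: a_k = -3, 0, 27/2, 0, -81/8, 0, 243/80, 0, -2187/4480, 0, …
Substitute x→r, Dx→(1/r')Dx; clear ⇒ L₀.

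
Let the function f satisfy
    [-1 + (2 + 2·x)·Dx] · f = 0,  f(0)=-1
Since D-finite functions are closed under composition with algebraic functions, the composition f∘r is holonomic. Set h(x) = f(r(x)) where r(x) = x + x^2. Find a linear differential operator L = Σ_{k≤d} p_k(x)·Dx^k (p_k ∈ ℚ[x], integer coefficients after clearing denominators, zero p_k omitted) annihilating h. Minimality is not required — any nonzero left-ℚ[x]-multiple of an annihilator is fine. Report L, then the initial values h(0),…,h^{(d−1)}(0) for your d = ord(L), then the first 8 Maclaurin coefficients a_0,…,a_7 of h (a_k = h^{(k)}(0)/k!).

f: a_k = -1, -1/2, 1/8, -1/16, 5/128, -7/256, 21/1024, -33/2048, …
L₀ from L_f via x↦r, Dx↦r'^{-1}Dx.
L = (-1 - 2·x) + (2 + 2·x + 2·x^2)·Dx  (order 1).
h: a_k = -1, -1/2, -3/8, 3/16, -3/128, -15/256, 57/1024, -21/2048, …
ICs: h(0) = -1.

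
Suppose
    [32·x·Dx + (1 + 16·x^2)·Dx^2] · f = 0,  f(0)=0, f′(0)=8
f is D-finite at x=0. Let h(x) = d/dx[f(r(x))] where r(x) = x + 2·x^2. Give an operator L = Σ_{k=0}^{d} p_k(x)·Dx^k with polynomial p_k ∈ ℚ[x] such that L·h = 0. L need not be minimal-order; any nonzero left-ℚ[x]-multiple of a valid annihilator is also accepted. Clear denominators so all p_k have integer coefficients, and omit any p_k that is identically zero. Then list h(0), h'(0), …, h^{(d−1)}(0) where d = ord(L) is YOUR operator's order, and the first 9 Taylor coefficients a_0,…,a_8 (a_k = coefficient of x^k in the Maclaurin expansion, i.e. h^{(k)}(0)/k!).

L = (-4 + 32·x + 256·x^2 + 768·x^3 + 768·x^4) + (1 + 4·x + 16·x^2 + 128·x^3 + 320·x^4 + 256·x^5)·Dx  (order 1).
h: a_k = 8, 32, -128, -1024, -512, 22528, 81920, -262144, -2719744, …
ICs: h(0) = 8.

f: a_k = 0, 8, 0, -128/3, 0, 2048/5, 0, -32768/7, 0, …
f∘r: x↦r, Dx↦Dx/r' in L_f ⇒ L₀.
Derive L from L₀ (diff closure).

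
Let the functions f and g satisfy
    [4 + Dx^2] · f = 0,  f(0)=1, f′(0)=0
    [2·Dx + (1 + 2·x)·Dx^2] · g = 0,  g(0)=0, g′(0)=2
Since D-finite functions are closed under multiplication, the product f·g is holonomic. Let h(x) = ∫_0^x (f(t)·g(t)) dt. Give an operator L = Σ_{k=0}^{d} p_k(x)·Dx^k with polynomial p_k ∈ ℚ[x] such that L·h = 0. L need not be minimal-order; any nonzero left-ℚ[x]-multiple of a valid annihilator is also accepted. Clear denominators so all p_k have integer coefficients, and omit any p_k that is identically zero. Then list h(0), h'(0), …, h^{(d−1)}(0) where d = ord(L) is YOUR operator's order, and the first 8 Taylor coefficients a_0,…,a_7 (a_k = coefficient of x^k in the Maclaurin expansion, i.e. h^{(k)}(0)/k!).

L = (-48 + 192·x + 1216·x^2 + 2048·x^3 + 1024·x^4)·Dx + (32 + 320·x + 768·x^2 + 512·x^3)·Dx^2 + (160·x + 672·x^2 + 1024·x^3 + 512·x^4)·Dx^3 + (8 + 80·x + 192·x^2 + 128·x^3)·Dx^4 + (3 + 28·x + 92·x^2 + 128·x^3 + 64·x^4)·Dx^5  (order 5).
h: a_k = 0, 0, 1, -2/3, -1/3, 0, 2/5, -4/7, …
ICs: h(0) = 0, h′(0) = 0, h′′(0) = 2, h′′′(0) = -4, h′′′′(0) = -8.

f: a_k = 1, 0, -2, 0, 2/3, 0, -4/45, 0, …
g: a_k = 0, 2, -2, 8/3, -4, 32/5, -32/3, 128/7, …
Product ⇒ symmetric product L₀, ord ≤ 4.
Integrate: L := L₀·Dx.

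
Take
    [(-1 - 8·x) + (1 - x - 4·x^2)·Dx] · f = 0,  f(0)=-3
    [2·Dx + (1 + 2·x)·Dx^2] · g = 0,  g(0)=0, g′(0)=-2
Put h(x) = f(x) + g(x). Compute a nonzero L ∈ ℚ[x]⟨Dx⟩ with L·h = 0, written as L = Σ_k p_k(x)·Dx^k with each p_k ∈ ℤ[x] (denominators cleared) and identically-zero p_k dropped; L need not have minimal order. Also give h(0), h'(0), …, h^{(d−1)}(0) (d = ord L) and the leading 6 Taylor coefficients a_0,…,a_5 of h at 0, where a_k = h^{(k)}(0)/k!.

f: a_k = -3, -3, -15, -27, -87, -195, …
g: a_k = 0, -2, 2, -8/3, 4, -32/5, …
Weyl lclm of L_f,L_g ⇒ L₀ (ord ≤ 3).
L = (94 + 644·x + 1664·x^2 + 1920·x^3 + 1536·x^4)·Dx + (23 + 324·x + 1448·x^2 + 3072·x^3 + 3904·x^4 + 2560·x^5)·Dx^2 + (-6 - 35·x - 53·x^2 + 98·x^3 + 528·x^4 + 864·x^5 + 512·x^6)·Dx^3  (order 3).
h: a_k = -3, -5, -13, -89/3, -83, -1007/5, …
ICs: h(0) = -3, h′(0) = -5, h′′(0) = -26.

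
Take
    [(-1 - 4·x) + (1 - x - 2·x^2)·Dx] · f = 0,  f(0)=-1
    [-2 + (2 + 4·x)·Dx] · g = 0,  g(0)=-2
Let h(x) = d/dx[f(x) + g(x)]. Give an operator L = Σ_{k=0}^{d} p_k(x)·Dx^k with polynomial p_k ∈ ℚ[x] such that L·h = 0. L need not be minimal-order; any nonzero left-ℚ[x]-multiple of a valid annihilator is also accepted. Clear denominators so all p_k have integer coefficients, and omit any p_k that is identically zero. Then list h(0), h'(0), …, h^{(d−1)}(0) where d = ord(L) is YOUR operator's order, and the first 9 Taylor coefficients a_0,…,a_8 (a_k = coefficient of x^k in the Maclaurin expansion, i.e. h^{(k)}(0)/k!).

L = (-48 - 222·x - 432·x^2 - 336·x^3 - 240·x^4) + (-27 - 258·x - 873·x^2 - 1368·x^3 - 1284·x^4 - 720·x^5)·Dx + (7 + 34·x + 41·x^2 - 54·x^3 - 236·x^4 - 328·x^5 - 160·x^6)·Dx^2  (order 2).
h: a_k = -3, -4, -18, -39, -455/4, -969/4, -4991/8, -10515/8, -202851/64, …
ICs: h(0) = -3, h′(0) = -4.

f: a_k = -1, -1, -3, -5, -11, -21, -43, -85, -171, …
g: a_k = -2, -2, 1, -1, 5/4, -7/4, 21/8, -33/8, 429/64, …
h₀=f+g: left-lcm gives L₀, ord ≤ 2.
Differentiate: ansatz ord ≤ ord L₀ ⇒ L.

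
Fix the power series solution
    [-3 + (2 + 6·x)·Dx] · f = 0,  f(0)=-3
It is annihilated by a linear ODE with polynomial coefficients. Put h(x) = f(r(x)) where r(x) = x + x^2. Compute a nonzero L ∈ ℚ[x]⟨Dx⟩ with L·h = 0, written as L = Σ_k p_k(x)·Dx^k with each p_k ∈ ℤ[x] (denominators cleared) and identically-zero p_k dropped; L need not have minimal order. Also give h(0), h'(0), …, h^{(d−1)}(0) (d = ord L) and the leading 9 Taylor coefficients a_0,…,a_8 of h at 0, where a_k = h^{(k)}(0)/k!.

f: a_k = -3, -9/2, 27/8, -81/16, 1215/128, -5103/256, 45927/1024, -216513/2048, 8444007/32768, …
Substitute x→r, Dx→(1/r')Dx; clear ⇒ L₀.
L = (-3 - 6·x) + (2 + 6·x + 6·x^2)·Dx  (order 1).
h: a_k = -3, -9/2, -9/8, 27/16, -297/128, 729/256, -2997/1024, 4131/2048, 18711/32768, …
ICs: h(0) = -3.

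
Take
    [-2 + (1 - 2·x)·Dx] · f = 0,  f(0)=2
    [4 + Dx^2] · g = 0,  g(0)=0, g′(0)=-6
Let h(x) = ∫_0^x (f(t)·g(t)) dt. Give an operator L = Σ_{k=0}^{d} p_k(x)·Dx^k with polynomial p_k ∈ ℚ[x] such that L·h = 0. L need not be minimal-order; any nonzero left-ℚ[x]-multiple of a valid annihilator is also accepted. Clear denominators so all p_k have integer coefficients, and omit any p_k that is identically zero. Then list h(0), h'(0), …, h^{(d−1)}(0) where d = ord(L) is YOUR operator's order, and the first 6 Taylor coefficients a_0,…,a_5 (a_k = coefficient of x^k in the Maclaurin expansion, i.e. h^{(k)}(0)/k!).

L = (-4 + 8·x)·Dx + 4·Dx^2 + (-1 + 2·x)·Dx^3  (order 3).
h: a_k = 0, 0, -6, -8, -10, -16, …
ICs: h(0) = 0, h′(0) = 0, h′′(0) = -12.

f: a_k = 2, 4, 8, 16, 32, 64, …
g: a_k = 0, -6, 0, 4, 0, -4/5, …
Sym-product of L_f,L_g gives L₀ (≤ ord 2).
∫: right-multiply L₀ by Dx.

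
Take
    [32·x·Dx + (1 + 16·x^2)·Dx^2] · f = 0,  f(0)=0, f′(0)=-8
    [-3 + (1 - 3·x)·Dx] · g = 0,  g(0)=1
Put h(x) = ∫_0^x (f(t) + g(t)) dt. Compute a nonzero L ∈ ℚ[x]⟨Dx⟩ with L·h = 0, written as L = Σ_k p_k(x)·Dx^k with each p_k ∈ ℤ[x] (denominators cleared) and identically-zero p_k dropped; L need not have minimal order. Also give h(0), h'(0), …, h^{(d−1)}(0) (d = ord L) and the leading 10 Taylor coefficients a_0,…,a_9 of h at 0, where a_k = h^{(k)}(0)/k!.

f: a_k = 0, -8, 0, 128/3, 0, -2048/5, 0, 32768/7, 0, -524288/9, …
g: a_k = 1, 3, 9, 27, 81, 243, 729, 2187, 6561, 19683, …
L₀ := lclm(L_f,L_g); ord L₀ ≤ 2+1.
Integrate: L := L₀·Dx.
L = (96 - 1152·x - 4608·x^2)·Dx^2 + (-43 + 96·x - 240·x^2 - 4608·x^3)·Dx^3 + (3 + 7·x + 112·x^3 - 768·x^4)·Dx^4  (order 4).
h: a_k = 0, 1, -5/2, 3, 209/12, 81/5, -833/30, 729/7, 48077/56, 729, …
ICs: h(0) = 0, h′(0) = 1, h′′(0) = -5, h′′′(0) = 18.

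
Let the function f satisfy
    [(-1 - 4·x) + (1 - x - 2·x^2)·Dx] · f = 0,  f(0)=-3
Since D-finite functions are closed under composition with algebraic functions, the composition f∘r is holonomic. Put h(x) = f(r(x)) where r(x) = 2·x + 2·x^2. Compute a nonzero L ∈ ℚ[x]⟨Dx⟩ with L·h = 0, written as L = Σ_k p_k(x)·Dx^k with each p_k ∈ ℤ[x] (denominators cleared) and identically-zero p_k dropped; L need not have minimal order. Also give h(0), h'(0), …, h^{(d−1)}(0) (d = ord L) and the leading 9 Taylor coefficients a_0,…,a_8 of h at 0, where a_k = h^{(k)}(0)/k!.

L = (2 + 20·x + 48·x^2 + 32·x^3) + (-1 + 2·x + 10·x^2 + 16·x^3 + 8·x^4)·Dx  (order 1).
h: a_k = -3, -6, -42, -192, -924, -4488, -21624, -104448, -504336, …
ICs: h(0) = -3.

f: a_k = -3, -3, -9, -15, -33, -63, -129, -255, -513, …
Change of var in L_f (x↦r) gives L₀.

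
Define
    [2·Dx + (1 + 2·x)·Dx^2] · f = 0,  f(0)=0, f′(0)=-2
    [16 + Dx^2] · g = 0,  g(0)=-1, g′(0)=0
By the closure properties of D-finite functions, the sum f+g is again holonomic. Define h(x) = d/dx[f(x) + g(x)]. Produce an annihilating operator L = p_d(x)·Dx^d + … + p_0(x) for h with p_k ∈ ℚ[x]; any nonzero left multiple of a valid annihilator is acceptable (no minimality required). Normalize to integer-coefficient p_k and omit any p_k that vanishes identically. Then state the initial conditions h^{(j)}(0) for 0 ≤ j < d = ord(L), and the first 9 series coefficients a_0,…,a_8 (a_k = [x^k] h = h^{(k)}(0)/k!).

L = (160 + 256·x + 256·x^2) + (48 + 224·x + 384·x^2 + 256·x^3)·Dx + (10 + 16·x + 16·x^2)·Dx^2 + (3 + 14·x + 24·x^2 + 16·x^3)·Dx^3  (order 3).
h: a_k = -2, 20, -8, -80/3, -32, 1472/15, -128, 76544/315, -512, …
ICs: h(0) = -2, h′(0) = 20, h′′(0) = -16.

f: a_k = 0, -2, 2, -8/3, 4, -32/5, 32/3, -128/7, 32, …
g: a_k = -1, 0, 8, 0, -32/3, 0, 256/45, 0, -512/315, …
L₀ := lclm(L_f,L_g); ord L₀ ≤ 2+2.
Derive L from L₀ (diff closure).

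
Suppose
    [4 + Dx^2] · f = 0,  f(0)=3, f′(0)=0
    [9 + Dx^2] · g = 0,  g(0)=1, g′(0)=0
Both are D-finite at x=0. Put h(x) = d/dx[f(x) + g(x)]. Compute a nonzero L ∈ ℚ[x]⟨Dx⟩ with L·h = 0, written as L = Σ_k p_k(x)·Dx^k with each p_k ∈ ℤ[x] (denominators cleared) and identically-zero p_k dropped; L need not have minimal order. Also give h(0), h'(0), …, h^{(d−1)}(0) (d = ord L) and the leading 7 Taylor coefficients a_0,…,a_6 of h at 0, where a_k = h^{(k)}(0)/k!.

L = 36 + 13·Dx^2 + Dx^4  (order 4).
h: a_k = 0, -21, 0, 43/2, 0, -307/40, 0, …
ICs: h(0) = 0, h′(0) = -21, h′′(0) = 0, h′′′(0) = 129.

f: a_k = 3, 0, -6, 0, 2, 0, -4/15, …
g: a_k = 1, 0, -9/2, 0, 27/8, 0, -81/80, …
L₀ := lclm(L_f,L_g); ord L₀ ≤ 2+2.
Derive L from L₀ (diff closure).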